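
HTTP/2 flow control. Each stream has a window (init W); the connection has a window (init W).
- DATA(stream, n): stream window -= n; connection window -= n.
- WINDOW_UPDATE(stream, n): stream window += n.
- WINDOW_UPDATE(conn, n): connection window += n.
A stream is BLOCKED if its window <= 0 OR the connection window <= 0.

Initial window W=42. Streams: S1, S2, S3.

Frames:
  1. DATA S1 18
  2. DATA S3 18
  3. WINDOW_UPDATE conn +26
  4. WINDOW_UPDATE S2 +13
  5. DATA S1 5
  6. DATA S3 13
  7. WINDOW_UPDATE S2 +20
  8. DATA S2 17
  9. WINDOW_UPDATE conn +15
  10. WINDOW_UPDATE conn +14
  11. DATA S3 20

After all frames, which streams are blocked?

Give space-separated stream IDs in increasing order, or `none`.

Answer: S3

Derivation:
Op 1: conn=24 S1=24 S2=42 S3=42 blocked=[]
Op 2: conn=6 S1=24 S2=42 S3=24 blocked=[]
Op 3: conn=32 S1=24 S2=42 S3=24 blocked=[]
Op 4: conn=32 S1=24 S2=55 S3=24 blocked=[]
Op 5: conn=27 S1=19 S2=55 S3=24 blocked=[]
Op 6: conn=14 S1=19 S2=55 S3=11 blocked=[]
Op 7: conn=14 S1=19 S2=75 S3=11 blocked=[]
Op 8: conn=-3 S1=19 S2=58 S3=11 blocked=[1, 2, 3]
Op 9: conn=12 S1=19 S2=58 S3=11 blocked=[]
Op 10: conn=26 S1=19 S2=58 S3=11 blocked=[]
Op 11: conn=6 S1=19 S2=58 S3=-9 blocked=[3]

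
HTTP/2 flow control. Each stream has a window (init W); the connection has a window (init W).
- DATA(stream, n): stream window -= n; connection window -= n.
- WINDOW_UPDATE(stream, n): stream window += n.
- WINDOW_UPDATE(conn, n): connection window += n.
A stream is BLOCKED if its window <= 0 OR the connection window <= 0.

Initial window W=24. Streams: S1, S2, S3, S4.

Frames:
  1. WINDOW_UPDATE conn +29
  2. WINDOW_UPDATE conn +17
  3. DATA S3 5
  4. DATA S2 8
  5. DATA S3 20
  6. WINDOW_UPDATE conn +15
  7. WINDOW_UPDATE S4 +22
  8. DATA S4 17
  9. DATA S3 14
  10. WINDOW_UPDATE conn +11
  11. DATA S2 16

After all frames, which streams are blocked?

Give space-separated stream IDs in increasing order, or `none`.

Answer: S2 S3

Derivation:
Op 1: conn=53 S1=24 S2=24 S3=24 S4=24 blocked=[]
Op 2: conn=70 S1=24 S2=24 S3=24 S4=24 blocked=[]
Op 3: conn=65 S1=24 S2=24 S3=19 S4=24 blocked=[]
Op 4: conn=57 S1=24 S2=16 S3=19 S4=24 blocked=[]
Op 5: conn=37 S1=24 S2=16 S3=-1 S4=24 blocked=[3]
Op 6: conn=52 S1=24 S2=16 S3=-1 S4=24 blocked=[3]
Op 7: conn=52 S1=24 S2=16 S3=-1 S4=46 blocked=[3]
Op 8: conn=35 S1=24 S2=16 S3=-1 S4=29 blocked=[3]
Op 9: conn=21 S1=24 S2=16 S3=-15 S4=29 blocked=[3]
Op 10: conn=32 S1=24 S2=16 S3=-15 S4=29 blocked=[3]
Op 11: conn=16 S1=24 S2=0 S3=-15 S4=29 blocked=[2, 3]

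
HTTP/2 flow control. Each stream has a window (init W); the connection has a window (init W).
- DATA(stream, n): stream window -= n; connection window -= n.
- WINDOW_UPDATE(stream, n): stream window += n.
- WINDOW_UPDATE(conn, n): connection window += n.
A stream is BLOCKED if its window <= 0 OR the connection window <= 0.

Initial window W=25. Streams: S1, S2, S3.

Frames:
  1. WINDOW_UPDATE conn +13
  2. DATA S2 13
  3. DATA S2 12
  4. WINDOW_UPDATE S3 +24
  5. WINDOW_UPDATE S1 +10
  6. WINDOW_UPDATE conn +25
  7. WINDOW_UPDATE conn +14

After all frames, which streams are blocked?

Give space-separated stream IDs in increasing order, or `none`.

Op 1: conn=38 S1=25 S2=25 S3=25 blocked=[]
Op 2: conn=25 S1=25 S2=12 S3=25 blocked=[]
Op 3: conn=13 S1=25 S2=0 S3=25 blocked=[2]
Op 4: conn=13 S1=25 S2=0 S3=49 blocked=[2]
Op 5: conn=13 S1=35 S2=0 S3=49 blocked=[2]
Op 6: conn=38 S1=35 S2=0 S3=49 blocked=[2]
Op 7: conn=52 S1=35 S2=0 S3=49 blocked=[2]

Answer: S2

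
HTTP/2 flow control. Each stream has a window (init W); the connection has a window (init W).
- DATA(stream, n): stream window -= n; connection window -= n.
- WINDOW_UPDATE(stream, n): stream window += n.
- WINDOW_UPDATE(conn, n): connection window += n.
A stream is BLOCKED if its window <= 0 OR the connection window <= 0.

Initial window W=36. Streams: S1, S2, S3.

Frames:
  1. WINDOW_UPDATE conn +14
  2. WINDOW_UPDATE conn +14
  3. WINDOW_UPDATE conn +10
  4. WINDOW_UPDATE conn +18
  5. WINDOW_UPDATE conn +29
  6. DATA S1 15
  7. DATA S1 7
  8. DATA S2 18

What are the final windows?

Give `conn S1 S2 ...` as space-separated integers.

Answer: 81 14 18 36

Derivation:
Op 1: conn=50 S1=36 S2=36 S3=36 blocked=[]
Op 2: conn=64 S1=36 S2=36 S3=36 blocked=[]
Op 3: conn=74 S1=36 S2=36 S3=36 blocked=[]
Op 4: conn=92 S1=36 S2=36 S3=36 blocked=[]
Op 5: conn=121 S1=36 S2=36 S3=36 blocked=[]
Op 6: conn=106 S1=21 S2=36 S3=36 blocked=[]
Op 7: conn=99 S1=14 S2=36 S3=36 blocked=[]
Op 8: conn=81 S1=14 S2=18 S3=36 blocked=[]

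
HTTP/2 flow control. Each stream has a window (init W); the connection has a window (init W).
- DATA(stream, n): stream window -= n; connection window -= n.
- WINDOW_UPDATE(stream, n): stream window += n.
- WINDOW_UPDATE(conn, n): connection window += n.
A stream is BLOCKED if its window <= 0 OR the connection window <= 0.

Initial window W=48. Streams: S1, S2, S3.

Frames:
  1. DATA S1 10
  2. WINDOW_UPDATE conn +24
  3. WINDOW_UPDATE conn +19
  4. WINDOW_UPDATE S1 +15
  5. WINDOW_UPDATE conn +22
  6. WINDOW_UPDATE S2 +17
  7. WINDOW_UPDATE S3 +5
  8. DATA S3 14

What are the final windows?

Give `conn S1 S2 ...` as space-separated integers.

Answer: 89 53 65 39

Derivation:
Op 1: conn=38 S1=38 S2=48 S3=48 blocked=[]
Op 2: conn=62 S1=38 S2=48 S3=48 blocked=[]
Op 3: conn=81 S1=38 S2=48 S3=48 blocked=[]
Op 4: conn=81 S1=53 S2=48 S3=48 blocked=[]
Op 5: conn=103 S1=53 S2=48 S3=48 blocked=[]
Op 6: conn=103 S1=53 S2=65 S3=48 blocked=[]
Op 7: conn=103 S1=53 S2=65 S3=53 blocked=[]
Op 8: conn=89 S1=53 S2=65 S3=39 blocked=[]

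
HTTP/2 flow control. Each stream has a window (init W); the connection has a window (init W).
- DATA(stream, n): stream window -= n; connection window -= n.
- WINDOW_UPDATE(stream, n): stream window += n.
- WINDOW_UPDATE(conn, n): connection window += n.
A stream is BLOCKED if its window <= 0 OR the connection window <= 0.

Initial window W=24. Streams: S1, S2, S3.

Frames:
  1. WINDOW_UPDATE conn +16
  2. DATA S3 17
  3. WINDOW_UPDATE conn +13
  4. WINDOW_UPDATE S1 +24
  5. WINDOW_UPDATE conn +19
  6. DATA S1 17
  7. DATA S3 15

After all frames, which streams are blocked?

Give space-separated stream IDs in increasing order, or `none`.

Answer: S3

Derivation:
Op 1: conn=40 S1=24 S2=24 S3=24 blocked=[]
Op 2: conn=23 S1=24 S2=24 S3=7 blocked=[]
Op 3: conn=36 S1=24 S2=24 S3=7 blocked=[]
Op 4: conn=36 S1=48 S2=24 S3=7 blocked=[]
Op 5: conn=55 S1=48 S2=24 S3=7 blocked=[]
Op 6: conn=38 S1=31 S2=24 S3=7 blocked=[]
Op 7: conn=23 S1=31 S2=24 S3=-8 blocked=[3]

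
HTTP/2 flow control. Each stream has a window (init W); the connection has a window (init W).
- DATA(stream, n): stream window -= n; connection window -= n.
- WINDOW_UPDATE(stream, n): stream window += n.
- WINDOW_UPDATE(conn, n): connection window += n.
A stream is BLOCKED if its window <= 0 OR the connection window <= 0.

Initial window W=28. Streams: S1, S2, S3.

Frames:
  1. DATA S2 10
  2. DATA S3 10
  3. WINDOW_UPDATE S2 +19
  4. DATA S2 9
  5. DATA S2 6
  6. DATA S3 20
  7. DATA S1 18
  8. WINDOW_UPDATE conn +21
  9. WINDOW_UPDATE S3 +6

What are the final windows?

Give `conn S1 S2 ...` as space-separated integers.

Op 1: conn=18 S1=28 S2=18 S3=28 blocked=[]
Op 2: conn=8 S1=28 S2=18 S3=18 blocked=[]
Op 3: conn=8 S1=28 S2=37 S3=18 blocked=[]
Op 4: conn=-1 S1=28 S2=28 S3=18 blocked=[1, 2, 3]
Op 5: conn=-7 S1=28 S2=22 S3=18 blocked=[1, 2, 3]
Op 6: conn=-27 S1=28 S2=22 S3=-2 blocked=[1, 2, 3]
Op 7: conn=-45 S1=10 S2=22 S3=-2 blocked=[1, 2, 3]
Op 8: conn=-24 S1=10 S2=22 S3=-2 blocked=[1, 2, 3]
Op 9: conn=-24 S1=10 S2=22 S3=4 blocked=[1, 2, 3]

Answer: -24 10 22 4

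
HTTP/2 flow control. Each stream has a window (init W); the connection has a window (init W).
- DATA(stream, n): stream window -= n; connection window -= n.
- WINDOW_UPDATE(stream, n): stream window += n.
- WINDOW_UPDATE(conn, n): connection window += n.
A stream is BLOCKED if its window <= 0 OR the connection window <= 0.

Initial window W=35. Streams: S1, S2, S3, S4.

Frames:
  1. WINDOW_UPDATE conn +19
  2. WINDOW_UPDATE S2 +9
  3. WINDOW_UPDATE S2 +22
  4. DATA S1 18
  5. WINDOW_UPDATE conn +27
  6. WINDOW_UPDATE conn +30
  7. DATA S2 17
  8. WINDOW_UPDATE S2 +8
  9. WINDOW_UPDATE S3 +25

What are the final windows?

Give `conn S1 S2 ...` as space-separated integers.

Op 1: conn=54 S1=35 S2=35 S3=35 S4=35 blocked=[]
Op 2: conn=54 S1=35 S2=44 S3=35 S4=35 blocked=[]
Op 3: conn=54 S1=35 S2=66 S3=35 S4=35 blocked=[]
Op 4: conn=36 S1=17 S2=66 S3=35 S4=35 blocked=[]
Op 5: conn=63 S1=17 S2=66 S3=35 S4=35 blocked=[]
Op 6: conn=93 S1=17 S2=66 S3=35 S4=35 blocked=[]
Op 7: conn=76 S1=17 S2=49 S3=35 S4=35 blocked=[]
Op 8: conn=76 S1=17 S2=57 S3=35 S4=35 blocked=[]
Op 9: conn=76 S1=17 S2=57 S3=60 S4=35 blocked=[]

Answer: 76 17 57 60 35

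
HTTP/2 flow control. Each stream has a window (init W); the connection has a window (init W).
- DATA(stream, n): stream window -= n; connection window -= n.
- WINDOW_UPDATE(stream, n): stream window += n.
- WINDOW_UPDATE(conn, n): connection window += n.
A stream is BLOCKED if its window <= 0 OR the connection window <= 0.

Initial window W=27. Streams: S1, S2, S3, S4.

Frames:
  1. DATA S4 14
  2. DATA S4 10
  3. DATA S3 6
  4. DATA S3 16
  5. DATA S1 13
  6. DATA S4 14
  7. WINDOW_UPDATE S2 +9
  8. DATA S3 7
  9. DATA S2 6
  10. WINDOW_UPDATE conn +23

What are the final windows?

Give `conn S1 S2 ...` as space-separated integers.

Op 1: conn=13 S1=27 S2=27 S3=27 S4=13 blocked=[]
Op 2: conn=3 S1=27 S2=27 S3=27 S4=3 blocked=[]
Op 3: conn=-3 S1=27 S2=27 S3=21 S4=3 blocked=[1, 2, 3, 4]
Op 4: conn=-19 S1=27 S2=27 S3=5 S4=3 blocked=[1, 2, 3, 4]
Op 5: conn=-32 S1=14 S2=27 S3=5 S4=3 blocked=[1, 2, 3, 4]
Op 6: conn=-46 S1=14 S2=27 S3=5 S4=-11 blocked=[1, 2, 3, 4]
Op 7: conn=-46 S1=14 S2=36 S3=5 S4=-11 blocked=[1, 2, 3, 4]
Op 8: conn=-53 S1=14 S2=36 S3=-2 S4=-11 blocked=[1, 2, 3, 4]
Op 9: conn=-59 S1=14 S2=30 S3=-2 S4=-11 blocked=[1, 2, 3, 4]
Op 10: conn=-36 S1=14 S2=30 S3=-2 S4=-11 blocked=[1, 2, 3, 4]

Answer: -36 14 30 -2 -11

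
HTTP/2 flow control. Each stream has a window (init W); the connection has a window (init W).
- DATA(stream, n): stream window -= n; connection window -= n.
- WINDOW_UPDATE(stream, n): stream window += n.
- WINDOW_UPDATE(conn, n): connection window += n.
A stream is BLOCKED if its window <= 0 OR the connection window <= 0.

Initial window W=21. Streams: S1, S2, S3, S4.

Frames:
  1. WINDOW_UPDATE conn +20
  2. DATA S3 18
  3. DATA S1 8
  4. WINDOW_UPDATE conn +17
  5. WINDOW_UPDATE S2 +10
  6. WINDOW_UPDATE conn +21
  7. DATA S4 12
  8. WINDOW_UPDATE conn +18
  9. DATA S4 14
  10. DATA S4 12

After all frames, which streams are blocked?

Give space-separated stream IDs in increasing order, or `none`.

Op 1: conn=41 S1=21 S2=21 S3=21 S4=21 blocked=[]
Op 2: conn=23 S1=21 S2=21 S3=3 S4=21 blocked=[]
Op 3: conn=15 S1=13 S2=21 S3=3 S4=21 blocked=[]
Op 4: conn=32 S1=13 S2=21 S3=3 S4=21 blocked=[]
Op 5: conn=32 S1=13 S2=31 S3=3 S4=21 blocked=[]
Op 6: conn=53 S1=13 S2=31 S3=3 S4=21 blocked=[]
Op 7: conn=41 S1=13 S2=31 S3=3 S4=9 blocked=[]
Op 8: conn=59 S1=13 S2=31 S3=3 S4=9 blocked=[]
Op 9: conn=45 S1=13 S2=31 S3=3 S4=-5 blocked=[4]
Op 10: conn=33 S1=13 S2=31 S3=3 S4=-17 blocked=[4]

Answer: S4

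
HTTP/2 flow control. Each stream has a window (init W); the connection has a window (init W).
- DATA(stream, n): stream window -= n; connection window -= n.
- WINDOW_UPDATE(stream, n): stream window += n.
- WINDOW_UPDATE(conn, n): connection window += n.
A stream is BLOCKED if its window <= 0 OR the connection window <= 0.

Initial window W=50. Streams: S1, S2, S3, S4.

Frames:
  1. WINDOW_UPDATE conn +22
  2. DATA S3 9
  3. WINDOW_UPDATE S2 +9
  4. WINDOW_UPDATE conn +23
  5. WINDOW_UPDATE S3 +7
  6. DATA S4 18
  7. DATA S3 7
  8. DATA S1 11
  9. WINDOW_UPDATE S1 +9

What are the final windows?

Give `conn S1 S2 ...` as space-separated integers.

Op 1: conn=72 S1=50 S2=50 S3=50 S4=50 blocked=[]
Op 2: conn=63 S1=50 S2=50 S3=41 S4=50 blocked=[]
Op 3: conn=63 S1=50 S2=59 S3=41 S4=50 blocked=[]
Op 4: conn=86 S1=50 S2=59 S3=41 S4=50 blocked=[]
Op 5: conn=86 S1=50 S2=59 S3=48 S4=50 blocked=[]
Op 6: conn=68 S1=50 S2=59 S3=48 S4=32 blocked=[]
Op 7: conn=61 S1=50 S2=59 S3=41 S4=32 blocked=[]
Op 8: conn=50 S1=39 S2=59 S3=41 S4=32 blocked=[]
Op 9: conn=50 S1=48 S2=59 S3=41 S4=32 blocked=[]

Answer: 50 48 59 41 32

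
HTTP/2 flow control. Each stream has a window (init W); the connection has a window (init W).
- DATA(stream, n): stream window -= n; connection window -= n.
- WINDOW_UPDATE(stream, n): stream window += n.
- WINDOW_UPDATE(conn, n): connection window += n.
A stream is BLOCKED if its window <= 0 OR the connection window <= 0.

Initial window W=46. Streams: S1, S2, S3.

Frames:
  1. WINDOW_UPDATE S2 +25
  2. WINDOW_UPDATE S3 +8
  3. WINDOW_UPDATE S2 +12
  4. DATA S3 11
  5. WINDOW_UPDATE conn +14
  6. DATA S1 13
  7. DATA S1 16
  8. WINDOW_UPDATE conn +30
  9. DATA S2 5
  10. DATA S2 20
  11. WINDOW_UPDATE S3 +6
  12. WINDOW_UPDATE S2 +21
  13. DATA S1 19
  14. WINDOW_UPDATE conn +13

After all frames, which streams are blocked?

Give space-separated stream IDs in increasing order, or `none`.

Answer: S1

Derivation:
Op 1: conn=46 S1=46 S2=71 S3=46 blocked=[]
Op 2: conn=46 S1=46 S2=71 S3=54 blocked=[]
Op 3: conn=46 S1=46 S2=83 S3=54 blocked=[]
Op 4: conn=35 S1=46 S2=83 S3=43 blocked=[]
Op 5: conn=49 S1=46 S2=83 S3=43 blocked=[]
Op 6: conn=36 S1=33 S2=83 S3=43 blocked=[]
Op 7: conn=20 S1=17 S2=83 S3=43 blocked=[]
Op 8: conn=50 S1=17 S2=83 S3=43 blocked=[]
Op 9: conn=45 S1=17 S2=78 S3=43 blocked=[]
Op 10: conn=25 S1=17 S2=58 S3=43 blocked=[]
Op 11: conn=25 S1=17 S2=58 S3=49 blocked=[]
Op 12: conn=25 S1=17 S2=79 S3=49 blocked=[]
Op 13: conn=6 S1=-2 S2=79 S3=49 blocked=[1]
Op 14: conn=19 S1=-2 S2=79 S3=49 blocked=[1]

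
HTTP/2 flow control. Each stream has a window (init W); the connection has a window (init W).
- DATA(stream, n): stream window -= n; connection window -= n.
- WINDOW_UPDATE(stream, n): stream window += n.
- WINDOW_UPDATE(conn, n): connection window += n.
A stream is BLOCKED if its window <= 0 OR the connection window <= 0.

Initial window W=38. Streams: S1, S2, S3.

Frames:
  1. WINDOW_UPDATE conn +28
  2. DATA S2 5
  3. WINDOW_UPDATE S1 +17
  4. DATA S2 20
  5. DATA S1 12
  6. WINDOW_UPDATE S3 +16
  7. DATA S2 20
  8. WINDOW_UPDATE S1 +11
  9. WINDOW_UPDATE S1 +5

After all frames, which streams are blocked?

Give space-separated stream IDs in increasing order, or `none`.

Answer: S2

Derivation:
Op 1: conn=66 S1=38 S2=38 S3=38 blocked=[]
Op 2: conn=61 S1=38 S2=33 S3=38 blocked=[]
Op 3: conn=61 S1=55 S2=33 S3=38 blocked=[]
Op 4: conn=41 S1=55 S2=13 S3=38 blocked=[]
Op 5: conn=29 S1=43 S2=13 S3=38 blocked=[]
Op 6: conn=29 S1=43 S2=13 S3=54 blocked=[]
Op 7: conn=9 S1=43 S2=-7 S3=54 blocked=[2]
Op 8: conn=9 S1=54 S2=-7 S3=54 blocked=[2]
Op 9: conn=9 S1=59 S2=-7 S3=54 blocked=[2]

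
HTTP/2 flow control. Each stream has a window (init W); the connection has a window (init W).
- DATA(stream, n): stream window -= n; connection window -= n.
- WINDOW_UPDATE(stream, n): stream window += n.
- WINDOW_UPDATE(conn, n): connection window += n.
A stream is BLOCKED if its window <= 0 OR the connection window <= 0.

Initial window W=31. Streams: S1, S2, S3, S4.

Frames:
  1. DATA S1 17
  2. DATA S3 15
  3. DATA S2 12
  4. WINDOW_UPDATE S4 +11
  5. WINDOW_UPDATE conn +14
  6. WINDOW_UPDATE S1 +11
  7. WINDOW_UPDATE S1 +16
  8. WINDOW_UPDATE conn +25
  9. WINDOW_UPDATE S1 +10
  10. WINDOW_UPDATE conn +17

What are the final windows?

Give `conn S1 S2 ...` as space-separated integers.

Answer: 43 51 19 16 42

Derivation:
Op 1: conn=14 S1=14 S2=31 S3=31 S4=31 blocked=[]
Op 2: conn=-1 S1=14 S2=31 S3=16 S4=31 blocked=[1, 2, 3, 4]
Op 3: conn=-13 S1=14 S2=19 S3=16 S4=31 blocked=[1, 2, 3, 4]
Op 4: conn=-13 S1=14 S2=19 S3=16 S4=42 blocked=[1, 2, 3, 4]
Op 5: conn=1 S1=14 S2=19 S3=16 S4=42 blocked=[]
Op 6: conn=1 S1=25 S2=19 S3=16 S4=42 blocked=[]
Op 7: conn=1 S1=41 S2=19 S3=16 S4=42 blocked=[]
Op 8: conn=26 S1=41 S2=19 S3=16 S4=42 blocked=[]
Op 9: conn=26 S1=51 S2=19 S3=16 S4=42 blocked=[]
Op 10: conn=43 S1=51 S2=19 S3=16 S4=42 blocked=[]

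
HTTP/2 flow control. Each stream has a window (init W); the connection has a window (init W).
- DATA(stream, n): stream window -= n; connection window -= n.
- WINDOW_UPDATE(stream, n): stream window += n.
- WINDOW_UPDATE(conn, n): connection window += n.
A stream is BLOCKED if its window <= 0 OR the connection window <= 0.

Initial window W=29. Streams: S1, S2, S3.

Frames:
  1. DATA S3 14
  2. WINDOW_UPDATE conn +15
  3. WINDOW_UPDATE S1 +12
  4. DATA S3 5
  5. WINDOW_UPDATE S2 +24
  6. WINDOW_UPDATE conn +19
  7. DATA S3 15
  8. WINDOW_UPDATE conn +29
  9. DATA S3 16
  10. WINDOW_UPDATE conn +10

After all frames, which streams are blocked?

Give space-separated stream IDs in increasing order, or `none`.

Op 1: conn=15 S1=29 S2=29 S3=15 blocked=[]
Op 2: conn=30 S1=29 S2=29 S3=15 blocked=[]
Op 3: conn=30 S1=41 S2=29 S3=15 blocked=[]
Op 4: conn=25 S1=41 S2=29 S3=10 blocked=[]
Op 5: conn=25 S1=41 S2=53 S3=10 blocked=[]
Op 6: conn=44 S1=41 S2=53 S3=10 blocked=[]
Op 7: conn=29 S1=41 S2=53 S3=-5 blocked=[3]
Op 8: conn=58 S1=41 S2=53 S3=-5 blocked=[3]
Op 9: conn=42 S1=41 S2=53 S3=-21 blocked=[3]
Op 10: conn=52 S1=41 S2=53 S3=-21 blocked=[3]

Answer: S3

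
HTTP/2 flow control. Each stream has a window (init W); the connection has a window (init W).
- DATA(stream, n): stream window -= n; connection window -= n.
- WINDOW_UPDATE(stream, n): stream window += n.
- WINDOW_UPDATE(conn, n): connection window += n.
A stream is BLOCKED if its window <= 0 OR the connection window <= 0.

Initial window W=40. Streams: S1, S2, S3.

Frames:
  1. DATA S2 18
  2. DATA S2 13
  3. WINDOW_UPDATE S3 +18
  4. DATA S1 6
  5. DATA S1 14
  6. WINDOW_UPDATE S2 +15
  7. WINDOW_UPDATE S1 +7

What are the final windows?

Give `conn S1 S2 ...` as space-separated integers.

Op 1: conn=22 S1=40 S2=22 S3=40 blocked=[]
Op 2: conn=9 S1=40 S2=9 S3=40 blocked=[]
Op 3: conn=9 S1=40 S2=9 S3=58 blocked=[]
Op 4: conn=3 S1=34 S2=9 S3=58 blocked=[]
Op 5: conn=-11 S1=20 S2=9 S3=58 blocked=[1, 2, 3]
Op 6: conn=-11 S1=20 S2=24 S3=58 blocked=[1, 2, 3]
Op 7: conn=-11 S1=27 S2=24 S3=58 blocked=[1, 2, 3]

Answer: -11 27 24 58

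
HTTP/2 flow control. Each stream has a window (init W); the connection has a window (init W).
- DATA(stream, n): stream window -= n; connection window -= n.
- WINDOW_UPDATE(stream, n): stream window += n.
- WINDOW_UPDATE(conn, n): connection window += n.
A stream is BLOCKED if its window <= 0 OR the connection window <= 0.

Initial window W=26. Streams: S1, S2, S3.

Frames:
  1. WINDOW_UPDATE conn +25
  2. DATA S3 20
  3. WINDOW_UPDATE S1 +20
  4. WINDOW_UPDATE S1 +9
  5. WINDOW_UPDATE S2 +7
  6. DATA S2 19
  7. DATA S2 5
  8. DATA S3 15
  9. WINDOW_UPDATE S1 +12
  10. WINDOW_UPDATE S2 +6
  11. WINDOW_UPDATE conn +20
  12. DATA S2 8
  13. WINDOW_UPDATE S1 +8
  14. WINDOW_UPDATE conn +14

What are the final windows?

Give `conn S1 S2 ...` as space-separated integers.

Op 1: conn=51 S1=26 S2=26 S3=26 blocked=[]
Op 2: conn=31 S1=26 S2=26 S3=6 blocked=[]
Op 3: conn=31 S1=46 S2=26 S3=6 blocked=[]
Op 4: conn=31 S1=55 S2=26 S3=6 blocked=[]
Op 5: conn=31 S1=55 S2=33 S3=6 blocked=[]
Op 6: conn=12 S1=55 S2=14 S3=6 blocked=[]
Op 7: conn=7 S1=55 S2=9 S3=6 blocked=[]
Op 8: conn=-8 S1=55 S2=9 S3=-9 blocked=[1, 2, 3]
Op 9: conn=-8 S1=67 S2=9 S3=-9 blocked=[1, 2, 3]
Op 10: conn=-8 S1=67 S2=15 S3=-9 blocked=[1, 2, 3]
Op 11: conn=12 S1=67 S2=15 S3=-9 blocked=[3]
Op 12: conn=4 S1=67 S2=7 S3=-9 blocked=[3]
Op 13: conn=4 S1=75 S2=7 S3=-9 blocked=[3]
Op 14: conn=18 S1=75 S2=7 S3=-9 blocked=[3]

Answer: 18 75 7 -9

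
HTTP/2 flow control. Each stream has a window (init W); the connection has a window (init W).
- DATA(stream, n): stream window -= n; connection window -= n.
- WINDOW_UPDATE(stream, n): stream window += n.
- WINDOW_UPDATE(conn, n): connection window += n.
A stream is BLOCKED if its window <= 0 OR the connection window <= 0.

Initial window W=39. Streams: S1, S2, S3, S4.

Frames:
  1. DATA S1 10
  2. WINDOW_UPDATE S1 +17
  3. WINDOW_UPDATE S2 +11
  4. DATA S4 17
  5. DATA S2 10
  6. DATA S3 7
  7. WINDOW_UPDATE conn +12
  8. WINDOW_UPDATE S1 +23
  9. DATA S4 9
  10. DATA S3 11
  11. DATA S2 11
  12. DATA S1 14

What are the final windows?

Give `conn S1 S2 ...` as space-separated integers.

Answer: -38 55 29 21 13

Derivation:
Op 1: conn=29 S1=29 S2=39 S3=39 S4=39 blocked=[]
Op 2: conn=29 S1=46 S2=39 S3=39 S4=39 blocked=[]
Op 3: conn=29 S1=46 S2=50 S3=39 S4=39 blocked=[]
Op 4: conn=12 S1=46 S2=50 S3=39 S4=22 blocked=[]
Op 5: conn=2 S1=46 S2=40 S3=39 S4=22 blocked=[]
Op 6: conn=-5 S1=46 S2=40 S3=32 S4=22 blocked=[1, 2, 3, 4]
Op 7: conn=7 S1=46 S2=40 S3=32 S4=22 blocked=[]
Op 8: conn=7 S1=69 S2=40 S3=32 S4=22 blocked=[]
Op 9: conn=-2 S1=69 S2=40 S3=32 S4=13 blocked=[1, 2, 3, 4]
Op 10: conn=-13 S1=69 S2=40 S3=21 S4=13 blocked=[1, 2, 3, 4]
Op 11: conn=-24 S1=69 S2=29 S3=21 S4=13 blocked=[1, 2, 3, 4]
Op 12: conn=-38 S1=55 S2=29 S3=21 S4=13 blocked=[1, 2, 3, 4]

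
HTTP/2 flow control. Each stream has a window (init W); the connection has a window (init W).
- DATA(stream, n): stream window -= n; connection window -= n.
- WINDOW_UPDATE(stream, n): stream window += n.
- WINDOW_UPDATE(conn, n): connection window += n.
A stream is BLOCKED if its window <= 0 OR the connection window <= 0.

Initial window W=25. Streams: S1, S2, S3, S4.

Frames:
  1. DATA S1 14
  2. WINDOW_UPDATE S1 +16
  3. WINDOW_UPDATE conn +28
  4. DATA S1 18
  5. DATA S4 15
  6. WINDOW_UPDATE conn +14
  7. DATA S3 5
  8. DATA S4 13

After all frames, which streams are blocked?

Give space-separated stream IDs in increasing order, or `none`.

Op 1: conn=11 S1=11 S2=25 S3=25 S4=25 blocked=[]
Op 2: conn=11 S1=27 S2=25 S3=25 S4=25 blocked=[]
Op 3: conn=39 S1=27 S2=25 S3=25 S4=25 blocked=[]
Op 4: conn=21 S1=9 S2=25 S3=25 S4=25 blocked=[]
Op 5: conn=6 S1=9 S2=25 S3=25 S4=10 blocked=[]
Op 6: conn=20 S1=9 S2=25 S3=25 S4=10 blocked=[]
Op 7: conn=15 S1=9 S2=25 S3=20 S4=10 blocked=[]
Op 8: conn=2 S1=9 S2=25 S3=20 S4=-3 blocked=[4]

Answer: S4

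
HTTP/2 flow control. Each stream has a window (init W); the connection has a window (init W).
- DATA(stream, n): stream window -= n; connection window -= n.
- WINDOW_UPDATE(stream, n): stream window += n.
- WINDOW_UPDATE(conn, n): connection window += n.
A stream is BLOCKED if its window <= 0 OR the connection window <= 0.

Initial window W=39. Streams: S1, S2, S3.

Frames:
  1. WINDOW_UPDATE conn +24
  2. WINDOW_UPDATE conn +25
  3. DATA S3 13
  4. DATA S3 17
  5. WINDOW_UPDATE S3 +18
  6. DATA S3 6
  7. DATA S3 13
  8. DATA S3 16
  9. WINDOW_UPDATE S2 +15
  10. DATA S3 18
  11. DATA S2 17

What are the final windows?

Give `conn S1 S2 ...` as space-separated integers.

Op 1: conn=63 S1=39 S2=39 S3=39 blocked=[]
Op 2: conn=88 S1=39 S2=39 S3=39 blocked=[]
Op 3: conn=75 S1=39 S2=39 S3=26 blocked=[]
Op 4: conn=58 S1=39 S2=39 S3=9 blocked=[]
Op 5: conn=58 S1=39 S2=39 S3=27 blocked=[]
Op 6: conn=52 S1=39 S2=39 S3=21 blocked=[]
Op 7: conn=39 S1=39 S2=39 S3=8 blocked=[]
Op 8: conn=23 S1=39 S2=39 S3=-8 blocked=[3]
Op 9: conn=23 S1=39 S2=54 S3=-8 blocked=[3]
Op 10: conn=5 S1=39 S2=54 S3=-26 blocked=[3]
Op 11: conn=-12 S1=39 S2=37 S3=-26 blocked=[1, 2, 3]

Answer: -12 39 37 -26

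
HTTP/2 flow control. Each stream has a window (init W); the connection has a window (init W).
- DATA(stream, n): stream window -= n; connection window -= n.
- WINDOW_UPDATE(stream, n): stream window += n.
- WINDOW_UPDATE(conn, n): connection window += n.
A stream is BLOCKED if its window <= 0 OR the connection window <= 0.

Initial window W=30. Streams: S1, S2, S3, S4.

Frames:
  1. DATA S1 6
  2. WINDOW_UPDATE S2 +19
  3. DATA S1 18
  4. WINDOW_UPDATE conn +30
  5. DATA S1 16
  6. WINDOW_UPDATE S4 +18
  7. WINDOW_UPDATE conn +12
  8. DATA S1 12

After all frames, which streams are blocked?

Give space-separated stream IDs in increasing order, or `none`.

Answer: S1

Derivation:
Op 1: conn=24 S1=24 S2=30 S3=30 S4=30 blocked=[]
Op 2: conn=24 S1=24 S2=49 S3=30 S4=30 blocked=[]
Op 3: conn=6 S1=6 S2=49 S3=30 S4=30 blocked=[]
Op 4: conn=36 S1=6 S2=49 S3=30 S4=30 blocked=[]
Op 5: conn=20 S1=-10 S2=49 S3=30 S4=30 blocked=[1]
Op 6: conn=20 S1=-10 S2=49 S3=30 S4=48 blocked=[1]
Op 7: conn=32 S1=-10 S2=49 S3=30 S4=48 blocked=[1]
Op 8: conn=20 S1=-22 S2=49 S3=30 S4=48 blocked=[1]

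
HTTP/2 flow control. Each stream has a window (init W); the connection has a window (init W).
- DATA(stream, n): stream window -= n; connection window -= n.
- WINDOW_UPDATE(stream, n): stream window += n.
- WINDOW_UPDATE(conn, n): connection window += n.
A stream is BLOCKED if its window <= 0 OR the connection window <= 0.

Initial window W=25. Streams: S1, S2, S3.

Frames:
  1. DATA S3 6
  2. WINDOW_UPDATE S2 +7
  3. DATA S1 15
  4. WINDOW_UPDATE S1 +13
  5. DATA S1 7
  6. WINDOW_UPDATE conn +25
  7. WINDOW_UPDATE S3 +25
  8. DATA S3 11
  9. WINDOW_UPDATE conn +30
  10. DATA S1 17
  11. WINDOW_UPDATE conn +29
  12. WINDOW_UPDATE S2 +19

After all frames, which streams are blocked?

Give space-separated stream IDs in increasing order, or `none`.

Answer: S1

Derivation:
Op 1: conn=19 S1=25 S2=25 S3=19 blocked=[]
Op 2: conn=19 S1=25 S2=32 S3=19 blocked=[]
Op 3: conn=4 S1=10 S2=32 S3=19 blocked=[]
Op 4: conn=4 S1=23 S2=32 S3=19 blocked=[]
Op 5: conn=-3 S1=16 S2=32 S3=19 blocked=[1, 2, 3]
Op 6: conn=22 S1=16 S2=32 S3=19 blocked=[]
Op 7: conn=22 S1=16 S2=32 S3=44 blocked=[]
Op 8: conn=11 S1=16 S2=32 S3=33 blocked=[]
Op 9: conn=41 S1=16 S2=32 S3=33 blocked=[]
Op 10: conn=24 S1=-1 S2=32 S3=33 blocked=[1]
Op 11: conn=53 S1=-1 S2=32 S3=33 blocked=[1]
Op 12: conn=53 S1=-1 S2=51 S3=33 blocked=[1]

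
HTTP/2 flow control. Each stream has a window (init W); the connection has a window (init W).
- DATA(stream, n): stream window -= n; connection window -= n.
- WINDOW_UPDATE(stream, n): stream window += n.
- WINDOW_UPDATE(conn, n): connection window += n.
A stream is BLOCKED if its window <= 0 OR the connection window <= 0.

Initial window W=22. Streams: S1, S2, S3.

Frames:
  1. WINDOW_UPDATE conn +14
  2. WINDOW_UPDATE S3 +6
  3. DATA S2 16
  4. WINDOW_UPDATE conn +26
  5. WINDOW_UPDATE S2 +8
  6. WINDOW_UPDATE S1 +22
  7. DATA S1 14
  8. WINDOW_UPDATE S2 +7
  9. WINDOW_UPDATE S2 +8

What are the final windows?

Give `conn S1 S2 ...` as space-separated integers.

Answer: 32 30 29 28

Derivation:
Op 1: conn=36 S1=22 S2=22 S3=22 blocked=[]
Op 2: conn=36 S1=22 S2=22 S3=28 blocked=[]
Op 3: conn=20 S1=22 S2=6 S3=28 blocked=[]
Op 4: conn=46 S1=22 S2=6 S3=28 blocked=[]
Op 5: conn=46 S1=22 S2=14 S3=28 blocked=[]
Op 6: conn=46 S1=44 S2=14 S3=28 blocked=[]
Op 7: conn=32 S1=30 S2=14 S3=28 blocked=[]
Op 8: conn=32 S1=30 S2=21 S3=28 blocked=[]
Op 9: conn=32 S1=30 S2=29 S3=28 blocked=[]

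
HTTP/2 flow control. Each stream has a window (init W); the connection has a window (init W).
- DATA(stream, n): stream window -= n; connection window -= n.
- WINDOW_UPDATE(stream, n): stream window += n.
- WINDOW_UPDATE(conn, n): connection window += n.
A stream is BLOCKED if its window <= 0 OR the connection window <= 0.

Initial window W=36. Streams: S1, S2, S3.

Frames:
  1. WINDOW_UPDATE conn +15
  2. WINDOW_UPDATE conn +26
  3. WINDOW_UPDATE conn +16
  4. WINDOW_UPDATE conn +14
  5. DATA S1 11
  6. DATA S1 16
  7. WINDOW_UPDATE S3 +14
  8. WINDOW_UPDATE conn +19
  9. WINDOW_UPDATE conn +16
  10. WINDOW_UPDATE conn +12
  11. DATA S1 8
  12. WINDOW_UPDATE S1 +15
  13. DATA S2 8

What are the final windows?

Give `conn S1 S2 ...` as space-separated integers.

Op 1: conn=51 S1=36 S2=36 S3=36 blocked=[]
Op 2: conn=77 S1=36 S2=36 S3=36 blocked=[]
Op 3: conn=93 S1=36 S2=36 S3=36 blocked=[]
Op 4: conn=107 S1=36 S2=36 S3=36 blocked=[]
Op 5: conn=96 S1=25 S2=36 S3=36 blocked=[]
Op 6: conn=80 S1=9 S2=36 S3=36 blocked=[]
Op 7: conn=80 S1=9 S2=36 S3=50 blocked=[]
Op 8: conn=99 S1=9 S2=36 S3=50 blocked=[]
Op 9: conn=115 S1=9 S2=36 S3=50 blocked=[]
Op 10: conn=127 S1=9 S2=36 S3=50 blocked=[]
Op 11: conn=119 S1=1 S2=36 S3=50 blocked=[]
Op 12: conn=119 S1=16 S2=36 S3=50 blocked=[]
Op 13: conn=111 S1=16 S2=28 S3=50 blocked=[]

Answer: 111 16 28 50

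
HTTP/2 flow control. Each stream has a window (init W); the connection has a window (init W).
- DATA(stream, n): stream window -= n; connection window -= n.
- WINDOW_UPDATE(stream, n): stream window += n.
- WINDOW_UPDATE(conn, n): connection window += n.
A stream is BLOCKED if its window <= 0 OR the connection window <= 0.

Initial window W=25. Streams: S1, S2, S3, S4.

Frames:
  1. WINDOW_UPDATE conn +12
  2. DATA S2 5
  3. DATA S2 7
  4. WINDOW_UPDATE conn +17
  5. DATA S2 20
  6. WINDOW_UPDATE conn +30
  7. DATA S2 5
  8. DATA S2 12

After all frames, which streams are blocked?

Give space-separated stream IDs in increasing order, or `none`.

Answer: S2

Derivation:
Op 1: conn=37 S1=25 S2=25 S3=25 S4=25 blocked=[]
Op 2: conn=32 S1=25 S2=20 S3=25 S4=25 blocked=[]
Op 3: conn=25 S1=25 S2=13 S3=25 S4=25 blocked=[]
Op 4: conn=42 S1=25 S2=13 S3=25 S4=25 blocked=[]
Op 5: conn=22 S1=25 S2=-7 S3=25 S4=25 blocked=[2]
Op 6: conn=52 S1=25 S2=-7 S3=25 S4=25 blocked=[2]
Op 7: conn=47 S1=25 S2=-12 S3=25 S4=25 blocked=[2]
Op 8: conn=35 S1=25 S2=-24 S3=25 S4=25 blocked=[2]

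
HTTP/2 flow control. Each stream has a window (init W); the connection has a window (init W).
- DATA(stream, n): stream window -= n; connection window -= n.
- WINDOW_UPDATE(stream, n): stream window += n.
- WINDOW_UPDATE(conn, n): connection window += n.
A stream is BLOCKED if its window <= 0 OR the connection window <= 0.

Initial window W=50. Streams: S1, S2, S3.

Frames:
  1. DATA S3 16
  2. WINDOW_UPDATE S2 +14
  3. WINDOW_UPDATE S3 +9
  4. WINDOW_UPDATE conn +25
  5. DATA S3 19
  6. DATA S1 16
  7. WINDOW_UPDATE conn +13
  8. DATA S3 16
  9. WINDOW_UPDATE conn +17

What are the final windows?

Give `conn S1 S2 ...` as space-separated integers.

Op 1: conn=34 S1=50 S2=50 S3=34 blocked=[]
Op 2: conn=34 S1=50 S2=64 S3=34 blocked=[]
Op 3: conn=34 S1=50 S2=64 S3=43 blocked=[]
Op 4: conn=59 S1=50 S2=64 S3=43 blocked=[]
Op 5: conn=40 S1=50 S2=64 S3=24 blocked=[]
Op 6: conn=24 S1=34 S2=64 S3=24 blocked=[]
Op 7: conn=37 S1=34 S2=64 S3=24 blocked=[]
Op 8: conn=21 S1=34 S2=64 S3=8 blocked=[]
Op 9: conn=38 S1=34 S2=64 S3=8 blocked=[]

Answer: 38 34 64 8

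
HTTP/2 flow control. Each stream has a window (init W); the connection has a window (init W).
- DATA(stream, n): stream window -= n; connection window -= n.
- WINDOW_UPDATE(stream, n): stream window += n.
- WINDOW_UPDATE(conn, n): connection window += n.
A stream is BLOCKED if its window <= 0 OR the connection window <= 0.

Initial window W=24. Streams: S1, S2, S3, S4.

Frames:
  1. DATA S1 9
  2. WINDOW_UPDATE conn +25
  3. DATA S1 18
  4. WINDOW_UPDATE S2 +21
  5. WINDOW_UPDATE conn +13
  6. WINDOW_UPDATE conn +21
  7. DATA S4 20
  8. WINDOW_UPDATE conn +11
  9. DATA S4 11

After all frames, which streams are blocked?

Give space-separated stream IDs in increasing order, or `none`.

Op 1: conn=15 S1=15 S2=24 S3=24 S4=24 blocked=[]
Op 2: conn=40 S1=15 S2=24 S3=24 S4=24 blocked=[]
Op 3: conn=22 S1=-3 S2=24 S3=24 S4=24 blocked=[1]
Op 4: conn=22 S1=-3 S2=45 S3=24 S4=24 blocked=[1]
Op 5: conn=35 S1=-3 S2=45 S3=24 S4=24 blocked=[1]
Op 6: conn=56 S1=-3 S2=45 S3=24 S4=24 blocked=[1]
Op 7: conn=36 S1=-3 S2=45 S3=24 S4=4 blocked=[1]
Op 8: conn=47 S1=-3 S2=45 S3=24 S4=4 blocked=[1]
Op 9: conn=36 S1=-3 S2=45 S3=24 S4=-7 blocked=[1, 4]

Answer: S1 S4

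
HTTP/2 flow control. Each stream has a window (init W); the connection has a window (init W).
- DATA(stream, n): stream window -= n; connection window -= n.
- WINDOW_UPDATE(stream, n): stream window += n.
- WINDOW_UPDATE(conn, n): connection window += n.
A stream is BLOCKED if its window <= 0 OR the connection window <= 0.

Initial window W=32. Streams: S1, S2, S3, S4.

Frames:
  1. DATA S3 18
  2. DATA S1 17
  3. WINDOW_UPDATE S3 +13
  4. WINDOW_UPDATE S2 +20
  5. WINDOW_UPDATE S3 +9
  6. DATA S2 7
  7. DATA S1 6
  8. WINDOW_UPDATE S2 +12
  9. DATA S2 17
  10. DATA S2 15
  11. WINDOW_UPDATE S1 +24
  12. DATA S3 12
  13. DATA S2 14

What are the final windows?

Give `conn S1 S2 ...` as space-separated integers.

Op 1: conn=14 S1=32 S2=32 S3=14 S4=32 blocked=[]
Op 2: conn=-3 S1=15 S2=32 S3=14 S4=32 blocked=[1, 2, 3, 4]
Op 3: conn=-3 S1=15 S2=32 S3=27 S4=32 blocked=[1, 2, 3, 4]
Op 4: conn=-3 S1=15 S2=52 S3=27 S4=32 blocked=[1, 2, 3, 4]
Op 5: conn=-3 S1=15 S2=52 S3=36 S4=32 blocked=[1, 2, 3, 4]
Op 6: conn=-10 S1=15 S2=45 S3=36 S4=32 blocked=[1, 2, 3, 4]
Op 7: conn=-16 S1=9 S2=45 S3=36 S4=32 blocked=[1, 2, 3, 4]
Op 8: conn=-16 S1=9 S2=57 S3=36 S4=32 blocked=[1, 2, 3, 4]
Op 9: conn=-33 S1=9 S2=40 S3=36 S4=32 blocked=[1, 2, 3, 4]
Op 10: conn=-48 S1=9 S2=25 S3=36 S4=32 blocked=[1, 2, 3, 4]
Op 11: conn=-48 S1=33 S2=25 S3=36 S4=32 blocked=[1, 2, 3, 4]
Op 12: conn=-60 S1=33 S2=25 S3=24 S4=32 blocked=[1, 2, 3, 4]
Op 13: conn=-74 S1=33 S2=11 S3=24 S4=32 blocked=[1, 2, 3, 4]

Answer: -74 33 11 24 32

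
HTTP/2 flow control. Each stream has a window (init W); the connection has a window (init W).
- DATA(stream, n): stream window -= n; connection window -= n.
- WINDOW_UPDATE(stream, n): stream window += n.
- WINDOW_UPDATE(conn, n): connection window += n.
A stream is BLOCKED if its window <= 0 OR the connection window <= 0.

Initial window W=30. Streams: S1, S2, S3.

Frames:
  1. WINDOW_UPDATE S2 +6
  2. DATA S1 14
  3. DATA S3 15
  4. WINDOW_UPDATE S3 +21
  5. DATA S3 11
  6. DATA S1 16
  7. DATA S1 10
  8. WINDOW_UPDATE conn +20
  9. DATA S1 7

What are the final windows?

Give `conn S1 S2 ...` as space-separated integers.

Op 1: conn=30 S1=30 S2=36 S3=30 blocked=[]
Op 2: conn=16 S1=16 S2=36 S3=30 blocked=[]
Op 3: conn=1 S1=16 S2=36 S3=15 blocked=[]
Op 4: conn=1 S1=16 S2=36 S3=36 blocked=[]
Op 5: conn=-10 S1=16 S2=36 S3=25 blocked=[1, 2, 3]
Op 6: conn=-26 S1=0 S2=36 S3=25 blocked=[1, 2, 3]
Op 7: conn=-36 S1=-10 S2=36 S3=25 blocked=[1, 2, 3]
Op 8: conn=-16 S1=-10 S2=36 S3=25 blocked=[1, 2, 3]
Op 9: conn=-23 S1=-17 S2=36 S3=25 blocked=[1, 2, 3]

Answer: -23 -17 36 25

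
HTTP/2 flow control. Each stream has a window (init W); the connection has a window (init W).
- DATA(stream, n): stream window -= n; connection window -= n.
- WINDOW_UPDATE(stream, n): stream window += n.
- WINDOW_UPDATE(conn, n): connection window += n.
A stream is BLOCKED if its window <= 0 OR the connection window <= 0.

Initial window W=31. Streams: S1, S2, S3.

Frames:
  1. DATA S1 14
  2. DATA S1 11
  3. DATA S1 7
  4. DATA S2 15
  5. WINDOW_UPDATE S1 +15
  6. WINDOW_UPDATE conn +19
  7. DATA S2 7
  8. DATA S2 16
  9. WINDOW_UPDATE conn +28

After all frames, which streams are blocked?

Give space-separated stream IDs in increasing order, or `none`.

Answer: S2

Derivation:
Op 1: conn=17 S1=17 S2=31 S3=31 blocked=[]
Op 2: conn=6 S1=6 S2=31 S3=31 blocked=[]
Op 3: conn=-1 S1=-1 S2=31 S3=31 blocked=[1, 2, 3]
Op 4: conn=-16 S1=-1 S2=16 S3=31 blocked=[1, 2, 3]
Op 5: conn=-16 S1=14 S2=16 S3=31 blocked=[1, 2, 3]
Op 6: conn=3 S1=14 S2=16 S3=31 blocked=[]
Op 7: conn=-4 S1=14 S2=9 S3=31 blocked=[1, 2, 3]
Op 8: conn=-20 S1=14 S2=-7 S3=31 blocked=[1, 2, 3]
Op 9: conn=8 S1=14 S2=-7 S3=31 blocked=[2]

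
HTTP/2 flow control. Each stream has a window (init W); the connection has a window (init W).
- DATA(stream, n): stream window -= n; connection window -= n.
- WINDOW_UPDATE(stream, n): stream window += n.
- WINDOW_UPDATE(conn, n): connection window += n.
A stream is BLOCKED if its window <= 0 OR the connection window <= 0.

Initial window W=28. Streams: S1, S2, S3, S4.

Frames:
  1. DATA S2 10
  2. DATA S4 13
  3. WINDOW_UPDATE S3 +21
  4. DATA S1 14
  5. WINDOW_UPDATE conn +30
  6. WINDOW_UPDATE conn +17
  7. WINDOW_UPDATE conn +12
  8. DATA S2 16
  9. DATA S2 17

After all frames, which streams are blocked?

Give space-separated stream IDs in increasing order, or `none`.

Answer: S2

Derivation:
Op 1: conn=18 S1=28 S2=18 S3=28 S4=28 blocked=[]
Op 2: conn=5 S1=28 S2=18 S3=28 S4=15 blocked=[]
Op 3: conn=5 S1=28 S2=18 S3=49 S4=15 blocked=[]
Op 4: conn=-9 S1=14 S2=18 S3=49 S4=15 blocked=[1, 2, 3, 4]
Op 5: conn=21 S1=14 S2=18 S3=49 S4=15 blocked=[]
Op 6: conn=38 S1=14 S2=18 S3=49 S4=15 blocked=[]
Op 7: conn=50 S1=14 S2=18 S3=49 S4=15 blocked=[]
Op 8: conn=34 S1=14 S2=2 S3=49 S4=15 blocked=[]
Op 9: conn=17 S1=14 S2=-15 S3=49 S4=15 blocked=[2]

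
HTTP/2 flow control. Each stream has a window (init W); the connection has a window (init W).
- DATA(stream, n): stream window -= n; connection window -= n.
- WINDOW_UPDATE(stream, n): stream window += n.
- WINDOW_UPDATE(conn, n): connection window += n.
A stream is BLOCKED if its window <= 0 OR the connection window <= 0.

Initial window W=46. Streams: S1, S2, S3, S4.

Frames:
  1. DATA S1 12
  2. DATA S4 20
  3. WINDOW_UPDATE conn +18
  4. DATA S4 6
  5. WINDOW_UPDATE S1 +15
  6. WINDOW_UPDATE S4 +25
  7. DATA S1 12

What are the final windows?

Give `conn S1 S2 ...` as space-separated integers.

Answer: 14 37 46 46 45

Derivation:
Op 1: conn=34 S1=34 S2=46 S3=46 S4=46 blocked=[]
Op 2: conn=14 S1=34 S2=46 S3=46 S4=26 blocked=[]
Op 3: conn=32 S1=34 S2=46 S3=46 S4=26 blocked=[]
Op 4: conn=26 S1=34 S2=46 S3=46 S4=20 blocked=[]
Op 5: conn=26 S1=49 S2=46 S3=46 S4=20 blocked=[]
Op 6: conn=26 S1=49 S2=46 S3=46 S4=45 blocked=[]
Op 7: conn=14 S1=37 S2=46 S3=46 S4=45 blocked=[]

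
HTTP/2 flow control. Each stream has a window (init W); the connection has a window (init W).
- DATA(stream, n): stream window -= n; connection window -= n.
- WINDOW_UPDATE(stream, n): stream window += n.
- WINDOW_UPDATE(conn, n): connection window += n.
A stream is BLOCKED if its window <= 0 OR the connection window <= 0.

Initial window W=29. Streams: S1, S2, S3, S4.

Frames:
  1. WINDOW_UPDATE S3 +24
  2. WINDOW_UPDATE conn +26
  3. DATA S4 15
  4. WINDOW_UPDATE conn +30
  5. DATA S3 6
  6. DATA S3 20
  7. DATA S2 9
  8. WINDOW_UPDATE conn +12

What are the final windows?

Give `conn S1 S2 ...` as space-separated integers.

Answer: 47 29 20 27 14

Derivation:
Op 1: conn=29 S1=29 S2=29 S3=53 S4=29 blocked=[]
Op 2: conn=55 S1=29 S2=29 S3=53 S4=29 blocked=[]
Op 3: conn=40 S1=29 S2=29 S3=53 S4=14 blocked=[]
Op 4: conn=70 S1=29 S2=29 S3=53 S4=14 blocked=[]
Op 5: conn=64 S1=29 S2=29 S3=47 S4=14 blocked=[]
Op 6: conn=44 S1=29 S2=29 S3=27 S4=14 blocked=[]
Op 7: conn=35 S1=29 S2=20 S3=27 S4=14 blocked=[]
Op 8: conn=47 S1=29 S2=20 S3=27 S4=14 blocked=[]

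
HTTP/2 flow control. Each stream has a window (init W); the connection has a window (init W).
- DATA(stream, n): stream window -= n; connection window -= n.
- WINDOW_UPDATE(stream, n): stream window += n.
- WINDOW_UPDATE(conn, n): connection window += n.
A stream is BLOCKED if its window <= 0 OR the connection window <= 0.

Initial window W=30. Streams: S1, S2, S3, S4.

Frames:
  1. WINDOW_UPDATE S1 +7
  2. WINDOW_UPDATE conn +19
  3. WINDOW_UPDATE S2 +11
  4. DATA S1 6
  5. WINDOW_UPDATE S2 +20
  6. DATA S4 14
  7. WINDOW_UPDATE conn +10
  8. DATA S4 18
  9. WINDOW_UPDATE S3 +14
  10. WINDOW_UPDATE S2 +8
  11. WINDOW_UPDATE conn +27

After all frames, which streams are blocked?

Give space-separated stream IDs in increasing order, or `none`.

Op 1: conn=30 S1=37 S2=30 S3=30 S4=30 blocked=[]
Op 2: conn=49 S1=37 S2=30 S3=30 S4=30 blocked=[]
Op 3: conn=49 S1=37 S2=41 S3=30 S4=30 blocked=[]
Op 4: conn=43 S1=31 S2=41 S3=30 S4=30 blocked=[]
Op 5: conn=43 S1=31 S2=61 S3=30 S4=30 blocked=[]
Op 6: conn=29 S1=31 S2=61 S3=30 S4=16 blocked=[]
Op 7: conn=39 S1=31 S2=61 S3=30 S4=16 blocked=[]
Op 8: conn=21 S1=31 S2=61 S3=30 S4=-2 blocked=[4]
Op 9: conn=21 S1=31 S2=61 S3=44 S4=-2 blocked=[4]
Op 10: conn=21 S1=31 S2=69 S3=44 S4=-2 blocked=[4]
Op 11: conn=48 S1=31 S2=69 S3=44 S4=-2 blocked=[4]

Answer: S4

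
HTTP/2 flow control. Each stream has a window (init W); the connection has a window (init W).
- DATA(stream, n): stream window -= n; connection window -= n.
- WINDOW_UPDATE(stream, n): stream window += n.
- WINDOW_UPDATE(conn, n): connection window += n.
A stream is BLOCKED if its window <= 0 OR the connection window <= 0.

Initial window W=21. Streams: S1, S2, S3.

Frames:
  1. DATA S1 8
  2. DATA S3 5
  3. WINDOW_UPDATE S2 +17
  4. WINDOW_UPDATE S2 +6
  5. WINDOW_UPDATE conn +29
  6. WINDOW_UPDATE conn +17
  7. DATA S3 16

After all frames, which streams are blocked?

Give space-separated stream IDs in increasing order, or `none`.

Answer: S3

Derivation:
Op 1: conn=13 S1=13 S2=21 S3=21 blocked=[]
Op 2: conn=8 S1=13 S2=21 S3=16 blocked=[]
Op 3: conn=8 S1=13 S2=38 S3=16 blocked=[]
Op 4: conn=8 S1=13 S2=44 S3=16 blocked=[]
Op 5: conn=37 S1=13 S2=44 S3=16 blocked=[]
Op 6: conn=54 S1=13 S2=44 S3=16 blocked=[]
Op 7: conn=38 S1=13 S2=44 S3=0 blocked=[3]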